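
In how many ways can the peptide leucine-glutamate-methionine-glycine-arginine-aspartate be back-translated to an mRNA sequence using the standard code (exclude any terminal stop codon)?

576

Leu: 6 codons.
Glu: 2 codons.
Met: 1 codon.
Gly: 4 codons.
Arg: 6 codons.
Asp: 2 codons.
6 × 2 × 1 × 4 × 6 × 2 = 576.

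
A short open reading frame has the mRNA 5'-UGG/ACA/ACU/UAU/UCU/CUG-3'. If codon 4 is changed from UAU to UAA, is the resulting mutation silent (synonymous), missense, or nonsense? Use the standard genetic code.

Position 12 falls in codon 4: UAU → Tyr.
After the substitution the codon is UAA → Stop.
The new codon is a stop codon, so this is a nonsense mutation.

nonsense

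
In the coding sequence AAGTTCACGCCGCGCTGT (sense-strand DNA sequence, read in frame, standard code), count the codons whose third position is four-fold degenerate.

3

Codon 1 AAG (Lys): third position 2-fold.
Codon 2 TTC (Phe): third position 2-fold.
Codon 3 ACG (Thr): third position 4-fold.
Codon 4 CCG (Pro): third position 4-fold.
Codon 5 CGC (Arg): third position 4-fold.
Codon 6 TGT (Cys): third position 2-fold.
Four-fold degenerate third positions: 3.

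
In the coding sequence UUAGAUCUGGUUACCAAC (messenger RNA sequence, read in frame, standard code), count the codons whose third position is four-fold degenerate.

Codon 1 UUA (Leu): third position 2-fold.
Codon 2 GAU (Asp): third position 2-fold.
Codon 3 CUG (Leu): third position 4-fold.
Codon 4 GUU (Val): third position 4-fold.
Codon 5 ACC (Thr): third position 4-fold.
Codon 6 AAC (Asn): third position 2-fold.
Four-fold degenerate third positions: 3.

3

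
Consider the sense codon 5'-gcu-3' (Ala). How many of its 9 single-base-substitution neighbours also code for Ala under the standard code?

Position 1: none → 0 synonymous.
Position 2: none → 0 synonymous.
Position 3: GCC, GCA, GCG → 3 synonymous.
Total: 0 + 0 + 3 = 3.

3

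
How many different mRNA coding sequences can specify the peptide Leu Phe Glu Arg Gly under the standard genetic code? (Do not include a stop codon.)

Leu: 6 codons.
Phe: 2 codons.
Glu: 2 codons.
Arg: 6 codons.
Gly: 4 codons.
6 × 2 × 2 × 6 × 4 = 576.

576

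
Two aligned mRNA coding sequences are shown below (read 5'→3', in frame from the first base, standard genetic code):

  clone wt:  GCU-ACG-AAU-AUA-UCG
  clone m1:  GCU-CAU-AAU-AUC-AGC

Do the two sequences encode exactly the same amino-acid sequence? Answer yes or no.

no

Codon 1: GCU Ala / GCU Ala — identical.
Codon 2: ACG Thr / CAU His — nonsynonymous.
Codon 3: AAU Asn / AAU Asn — identical.
Codon 4: AUA Ile / AUC Ile — synonymous.
Codon 5: UCG Ser / AGC Ser — synonymous.
Nonsynonymous differences: 1 → different protein.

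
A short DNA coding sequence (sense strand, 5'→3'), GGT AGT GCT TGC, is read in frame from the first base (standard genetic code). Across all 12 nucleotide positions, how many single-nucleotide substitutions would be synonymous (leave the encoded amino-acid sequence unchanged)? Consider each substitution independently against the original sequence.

Codon 1 (GGT, Gly): 3 synonymous substitutions.
Codon 2 (AGT, Ser): 1 synonymous substitution.
Codon 3 (GCT, Ala): 3 synonymous substitutions.
Codon 4 (TGC, Cys): 1 synonymous substitution.
Total: 3 + 1 + 3 + 1 = 8.

8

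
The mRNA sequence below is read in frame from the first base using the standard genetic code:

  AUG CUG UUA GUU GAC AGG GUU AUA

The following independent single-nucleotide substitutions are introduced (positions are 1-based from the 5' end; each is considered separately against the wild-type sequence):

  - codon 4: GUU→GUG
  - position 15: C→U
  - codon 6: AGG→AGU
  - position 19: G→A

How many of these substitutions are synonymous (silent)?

Codon 4: GUU (Val) → GUG (Val) — synonymous.
Codon 5: GAC (Asp) → GAU (Asp) — synonymous.
Codon 6: AGG (Arg) → AGU (Ser) — missense.
Codon 7: GUU (Val) → AUU (Ile) — missense.
Synonymous: 2 of 4.

2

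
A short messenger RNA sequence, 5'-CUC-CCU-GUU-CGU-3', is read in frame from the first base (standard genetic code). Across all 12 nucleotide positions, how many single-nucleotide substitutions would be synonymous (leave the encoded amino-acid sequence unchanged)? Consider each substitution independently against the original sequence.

12

Codon 1 (CUC, Leu): 3 synonymous substitutions.
Codon 2 (CCU, Pro): 3 synonymous substitutions.
Codon 3 (GUU, Val): 3 synonymous substitutions.
Codon 4 (CGU, Arg): 3 synonymous substitutions.
Total: 3 + 3 + 3 + 3 = 12.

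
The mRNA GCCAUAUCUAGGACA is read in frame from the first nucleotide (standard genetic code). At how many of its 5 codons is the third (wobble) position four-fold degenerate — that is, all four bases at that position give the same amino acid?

Codon 1 GCC (Ala): third position 4-fold.
Codon 2 AUA (Ile): third position 3-fold.
Codon 3 UCU (Ser): third position 4-fold.
Codon 4 AGG (Arg): third position 2-fold.
Codon 5 ACA (Thr): third position 4-fold.
Four-fold degenerate third positions: 3.

3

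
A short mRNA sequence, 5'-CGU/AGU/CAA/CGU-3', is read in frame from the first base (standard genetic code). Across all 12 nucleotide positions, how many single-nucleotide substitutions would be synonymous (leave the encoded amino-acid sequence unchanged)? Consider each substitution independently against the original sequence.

Codon 1 (CGU, Arg): 3 synonymous substitutions.
Codon 2 (AGU, Ser): 1 synonymous substitution.
Codon 3 (CAA, Gln): 1 synonymous substitution.
Codon 4 (CGU, Arg): 3 synonymous substitutions.
Total: 3 + 1 + 1 + 3 = 8.

8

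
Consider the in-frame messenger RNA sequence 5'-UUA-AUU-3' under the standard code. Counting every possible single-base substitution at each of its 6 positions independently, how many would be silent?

Codon 1 (UUA, Leu): 2 synonymous substitutions.
Codon 2 (AUU, Ile): 2 synonymous substitutions.
Total: 2 + 2 = 4.

4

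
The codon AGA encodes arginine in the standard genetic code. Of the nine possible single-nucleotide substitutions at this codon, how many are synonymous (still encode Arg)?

Position 1: CGA → 1 synonymous.
Position 2: none → 0 synonymous.
Position 3: AGG → 1 synonymous.
Total: 1 + 0 + 1 = 2.

2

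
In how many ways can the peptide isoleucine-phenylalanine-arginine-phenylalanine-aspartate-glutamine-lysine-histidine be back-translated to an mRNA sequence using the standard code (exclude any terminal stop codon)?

1152

Ile: 3 codons.
Phe: 2 codons.
Arg: 6 codons.
Phe: 2 codons.
Asp: 2 codons.
Gln: 2 codons.
Lys: 2 codons.
His: 2 codons.
3 × 2 × 6 × 2 × 2 × 2 × 2 × 2 = 1152.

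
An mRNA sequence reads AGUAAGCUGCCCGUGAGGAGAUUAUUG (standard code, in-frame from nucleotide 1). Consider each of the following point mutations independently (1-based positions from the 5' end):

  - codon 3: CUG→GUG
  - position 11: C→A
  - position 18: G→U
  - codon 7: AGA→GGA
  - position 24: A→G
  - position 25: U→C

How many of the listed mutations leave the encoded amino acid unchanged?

2

Codon 3: CUG (Leu) → GUG (Val) — missense.
Codon 4: CCC (Pro) → CAC (His) — missense.
Codon 6: AGG (Arg) → AGU (Ser) — missense.
Codon 7: AGA (Arg) → GGA (Gly) — missense.
Codon 8: UUA (Leu) → UUG (Leu) — synonymous.
Codon 9: UUG (Leu) → CUG (Leu) — synonymous.
Synonymous: 2 of 6.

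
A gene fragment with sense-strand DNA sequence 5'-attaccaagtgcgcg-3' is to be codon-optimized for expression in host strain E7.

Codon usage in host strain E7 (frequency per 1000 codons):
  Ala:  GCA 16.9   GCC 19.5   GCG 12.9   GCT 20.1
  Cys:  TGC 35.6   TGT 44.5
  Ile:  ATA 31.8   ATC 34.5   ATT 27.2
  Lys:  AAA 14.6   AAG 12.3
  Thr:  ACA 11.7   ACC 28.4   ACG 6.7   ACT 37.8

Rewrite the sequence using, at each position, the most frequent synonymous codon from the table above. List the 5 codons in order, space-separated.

ATC ACT AAA TGT GCT

Codon 1 (Ile): best is ATC at 34.5.
Codon 2 (Thr): best is ACT at 37.8.
Codon 3 (Lys): best is AAA at 14.6.
Codon 4 (Cys): best is TGT at 44.5.
Codon 5 (Ala): best is GCT at 20.1.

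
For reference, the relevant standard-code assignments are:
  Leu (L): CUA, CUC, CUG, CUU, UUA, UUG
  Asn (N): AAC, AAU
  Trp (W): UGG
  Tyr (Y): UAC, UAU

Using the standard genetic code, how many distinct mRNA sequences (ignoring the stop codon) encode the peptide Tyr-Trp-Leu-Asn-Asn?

48

Tyr: 2 codons.
Trp: 1 codon.
Leu: 6 codons.
Asn: 2 codons.
Asn: 2 codons.
2 × 1 × 6 × 2 × 2 = 48.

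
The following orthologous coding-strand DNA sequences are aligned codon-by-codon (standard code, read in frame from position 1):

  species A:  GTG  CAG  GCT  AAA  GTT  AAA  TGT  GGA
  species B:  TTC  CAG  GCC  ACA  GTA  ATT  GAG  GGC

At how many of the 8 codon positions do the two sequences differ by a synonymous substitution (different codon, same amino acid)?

Codon 1: GTG Val / TTC Phe — nonsynonymous.
Codon 2: CAG Gln / CAG Gln — identical.
Codon 3: GCT Ala / GCC Ala — synonymous.
Codon 4: AAA Lys / ACA Thr — nonsynonymous.
Codon 5: GTT Val / GTA Val — synonymous.
Codon 6: AAA Lys / ATT Ile — nonsynonymous.
Codon 7: TGT Cys / GAG Glu — nonsynonymous.
Codon 8: GGA Gly / GGC Gly — synonymous.
Synonymous differences: 3.

3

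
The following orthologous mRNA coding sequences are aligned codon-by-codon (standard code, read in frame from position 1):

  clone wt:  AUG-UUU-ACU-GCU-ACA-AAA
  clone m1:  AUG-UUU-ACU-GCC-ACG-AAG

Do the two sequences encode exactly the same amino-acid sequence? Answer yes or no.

Codon 1: AUG Met / AUG Met — identical.
Codon 2: UUU Phe / UUU Phe — identical.
Codon 3: ACU Thr / ACU Thr — identical.
Codon 4: GCU Ala / GCC Ala — synonymous.
Codon 5: ACA Thr / ACG Thr — synonymous.
Codon 6: AAA Lys / AAG Lys — synonymous.
Nonsynonymous differences: 0 → same protein.

yes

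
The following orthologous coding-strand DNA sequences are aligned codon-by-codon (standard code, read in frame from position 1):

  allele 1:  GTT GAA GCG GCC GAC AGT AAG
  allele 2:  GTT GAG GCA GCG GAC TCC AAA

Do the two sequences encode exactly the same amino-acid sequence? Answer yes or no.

yes

Codon 1: GTT Val / GTT Val — identical.
Codon 2: GAA Glu / GAG Glu — synonymous.
Codon 3: GCG Ala / GCA Ala — synonymous.
Codon 4: GCC Ala / GCG Ala — synonymous.
Codon 5: GAC Asp / GAC Asp — identical.
Codon 6: AGT Ser / TCC Ser — synonymous.
Codon 7: AAG Lys / AAA Lys — synonymous.
Nonsynonymous differences: 0 → same protein.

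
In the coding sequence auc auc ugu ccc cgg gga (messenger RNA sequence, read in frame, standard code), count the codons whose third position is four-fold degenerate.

3

Codon 1 AUC (Ile): third position 3-fold.
Codon 2 AUC (Ile): third position 3-fold.
Codon 3 UGU (Cys): third position 2-fold.
Codon 4 CCC (Pro): third position 4-fold.
Codon 5 CGG (Arg): third position 4-fold.
Codon 6 GGA (Gly): third position 4-fold.
Four-fold degenerate third positions: 3.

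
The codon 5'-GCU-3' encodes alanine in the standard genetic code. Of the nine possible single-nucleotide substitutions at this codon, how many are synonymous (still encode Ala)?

Position 1: none → 0 synonymous.
Position 2: none → 0 synonymous.
Position 3: GCC, GCA, GCG → 3 synonymous.
Total: 0 + 0 + 3 = 3.

3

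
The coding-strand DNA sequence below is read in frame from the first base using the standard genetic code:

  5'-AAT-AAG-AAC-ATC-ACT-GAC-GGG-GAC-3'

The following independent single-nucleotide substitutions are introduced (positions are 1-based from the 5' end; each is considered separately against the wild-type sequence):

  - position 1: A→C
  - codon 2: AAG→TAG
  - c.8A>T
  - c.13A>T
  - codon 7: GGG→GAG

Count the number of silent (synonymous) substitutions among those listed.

0

Codon 1: AAT (Asn) → CAT (His) — missense.
Codon 2: AAG (Lys) → TAG (Stop) — nonsense.
Codon 3: AAC (Asn) → ATC (Ile) — missense.
Codon 5: ACT (Thr) → TCT (Ser) — missense.
Codon 7: GGG (Gly) → GAG (Glu) — missense.
Synonymous: 0 of 5.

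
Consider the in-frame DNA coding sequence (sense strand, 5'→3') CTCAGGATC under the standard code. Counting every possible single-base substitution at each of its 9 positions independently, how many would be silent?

Codon 1 (CTC, Leu): 3 synonymous substitutions.
Codon 2 (AGG, Arg): 2 synonymous substitutions.
Codon 3 (ATC, Ile): 2 synonymous substitutions.
Total: 3 + 2 + 2 = 7.

7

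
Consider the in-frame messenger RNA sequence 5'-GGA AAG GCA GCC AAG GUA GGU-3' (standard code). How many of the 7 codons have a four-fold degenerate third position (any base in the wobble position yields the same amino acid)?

Codon 1 GGA (Gly): third position 4-fold.
Codon 2 AAG (Lys): third position 2-fold.
Codon 3 GCA (Ala): third position 4-fold.
Codon 4 GCC (Ala): third position 4-fold.
Codon 5 AAG (Lys): third position 2-fold.
Codon 6 GUA (Val): third position 4-fold.
Codon 7 GGU (Gly): third position 4-fold.
Four-fold degenerate third positions: 5.

5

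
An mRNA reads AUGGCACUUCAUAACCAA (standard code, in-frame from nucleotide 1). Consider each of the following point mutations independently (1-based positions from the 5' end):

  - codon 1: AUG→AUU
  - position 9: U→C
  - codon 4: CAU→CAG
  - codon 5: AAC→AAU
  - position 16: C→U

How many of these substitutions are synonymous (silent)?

2

Codon 1: AUG (Met) → AUU (Ile) — missense.
Codon 3: CUU (Leu) → CUC (Leu) — synonymous.
Codon 4: CAU (His) → CAG (Gln) — missense.
Codon 5: AAC (Asn) → AAU (Asn) — synonymous.
Codon 6: CAA (Gln) → UAA (Stop) — nonsense.
Synonymous: 2 of 5.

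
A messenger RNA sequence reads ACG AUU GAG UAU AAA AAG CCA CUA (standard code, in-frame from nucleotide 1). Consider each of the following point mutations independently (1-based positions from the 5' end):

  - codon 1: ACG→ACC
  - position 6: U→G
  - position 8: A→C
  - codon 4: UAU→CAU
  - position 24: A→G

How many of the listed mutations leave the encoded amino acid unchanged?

2

Codon 1: ACG (Thr) → ACC (Thr) — synonymous.
Codon 2: AUU (Ile) → AUG (Met) — missense.
Codon 3: GAG (Glu) → GCG (Ala) — missense.
Codon 4: UAU (Tyr) → CAU (His) — missense.
Codon 8: CUA (Leu) → CUG (Leu) — synonymous.
Synonymous: 2 of 5.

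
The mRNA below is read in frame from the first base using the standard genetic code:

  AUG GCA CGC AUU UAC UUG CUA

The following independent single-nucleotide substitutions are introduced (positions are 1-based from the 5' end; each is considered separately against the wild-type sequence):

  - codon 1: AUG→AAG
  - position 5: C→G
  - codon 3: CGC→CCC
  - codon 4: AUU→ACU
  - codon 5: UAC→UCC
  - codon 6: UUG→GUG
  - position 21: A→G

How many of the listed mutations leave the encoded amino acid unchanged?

1

Codon 1: AUG (Met) → AAG (Lys) — missense.
Codon 2: GCA (Ala) → GGA (Gly) — missense.
Codon 3: CGC (Arg) → CCC (Pro) — missense.
Codon 4: AUU (Ile) → ACU (Thr) — missense.
Codon 5: UAC (Tyr) → UCC (Ser) — missense.
Codon 6: UUG (Leu) → GUG (Val) — missense.
Codon 7: CUA (Leu) → CUG (Leu) — synonymous.
Synonymous: 1 of 7.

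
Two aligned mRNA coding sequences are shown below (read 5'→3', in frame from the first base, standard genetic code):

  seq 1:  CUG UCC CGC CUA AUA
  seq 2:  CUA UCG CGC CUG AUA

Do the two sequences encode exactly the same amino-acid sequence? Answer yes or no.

Codon 1: CUG Leu / CUA Leu — synonymous.
Codon 2: UCC Ser / UCG Ser — synonymous.
Codon 3: CGC Arg / CGC Arg — identical.
Codon 4: CUA Leu / CUG Leu — synonymous.
Codon 5: AUA Ile / AUA Ile — identical.
Nonsynonymous differences: 0 → same protein.

yes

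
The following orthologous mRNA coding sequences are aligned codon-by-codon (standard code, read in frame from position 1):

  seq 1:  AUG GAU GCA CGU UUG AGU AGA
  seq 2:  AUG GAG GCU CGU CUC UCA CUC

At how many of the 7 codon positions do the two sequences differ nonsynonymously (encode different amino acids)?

2

Codon 1: AUG Met / AUG Met — identical.
Codon 2: GAU Asp / GAG Glu — nonsynonymous.
Codon 3: GCA Ala / GCU Ala — synonymous.
Codon 4: CGU Arg / CGU Arg — identical.
Codon 5: UUG Leu / CUC Leu — synonymous.
Codon 6: AGU Ser / UCA Ser — synonymous.
Codon 7: AGA Arg / CUC Leu — nonsynonymous.
Nonsynonymous differences: 2.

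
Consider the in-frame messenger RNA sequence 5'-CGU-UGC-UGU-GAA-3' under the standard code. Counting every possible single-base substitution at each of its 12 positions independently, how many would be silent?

Codon 1 (CGU, Arg): 3 synonymous substitutions.
Codon 2 (UGC, Cys): 1 synonymous substitution.
Codon 3 (UGU, Cys): 1 synonymous substitution.
Codon 4 (GAA, Glu): 1 synonymous substitution.
Total: 3 + 1 + 1 + 1 = 6.

6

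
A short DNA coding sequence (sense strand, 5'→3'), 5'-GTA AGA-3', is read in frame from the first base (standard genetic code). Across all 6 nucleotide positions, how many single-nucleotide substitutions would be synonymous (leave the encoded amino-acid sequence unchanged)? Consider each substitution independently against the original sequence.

5

Codon 1 (GTA, Val): 3 synonymous substitutions.
Codon 2 (AGA, Arg): 2 synonymous substitutions.
Total: 3 + 2 = 5.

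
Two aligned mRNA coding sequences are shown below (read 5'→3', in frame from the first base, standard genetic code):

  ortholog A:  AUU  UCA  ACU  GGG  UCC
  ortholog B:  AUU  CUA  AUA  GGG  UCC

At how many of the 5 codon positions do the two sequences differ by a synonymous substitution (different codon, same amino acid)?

Codon 1: AUU Ile / AUU Ile — identical.
Codon 2: UCA Ser / CUA Leu — nonsynonymous.
Codon 3: ACU Thr / AUA Ile — nonsynonymous.
Codon 4: GGG Gly / GGG Gly — identical.
Codon 5: UCC Ser / UCC Ser — identical.
Synonymous differences: 0.

0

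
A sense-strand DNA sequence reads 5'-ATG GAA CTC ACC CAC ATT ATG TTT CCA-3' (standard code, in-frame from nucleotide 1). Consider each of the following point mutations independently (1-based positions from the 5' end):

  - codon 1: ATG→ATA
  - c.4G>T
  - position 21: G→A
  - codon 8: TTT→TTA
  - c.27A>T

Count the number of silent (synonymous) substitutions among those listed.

1

Codon 1: ATG (Met) → ATA (Ile) — missense.
Codon 2: GAA (Glu) → TAA (Stop) — nonsense.
Codon 7: ATG (Met) → ATA (Ile) — missense.
Codon 8: TTT (Phe) → TTA (Leu) — missense.
Codon 9: CCA (Pro) → CCT (Pro) — synonymous.
Synonymous: 1 of 5.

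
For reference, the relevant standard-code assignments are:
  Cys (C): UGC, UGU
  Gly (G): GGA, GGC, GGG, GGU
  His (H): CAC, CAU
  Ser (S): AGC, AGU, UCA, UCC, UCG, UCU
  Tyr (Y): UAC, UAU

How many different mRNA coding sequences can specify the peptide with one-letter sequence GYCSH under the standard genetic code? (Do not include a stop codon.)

192

Gly: 4 codons.
Tyr: 2 codons.
Cys: 2 codons.
Ser: 6 codons.
His: 2 codons.
4 × 2 × 2 × 6 × 2 = 192.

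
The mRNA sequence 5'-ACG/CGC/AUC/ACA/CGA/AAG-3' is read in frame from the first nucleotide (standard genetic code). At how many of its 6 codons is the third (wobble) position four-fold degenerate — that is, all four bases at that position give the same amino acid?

4

Codon 1 ACG (Thr): third position 4-fold.
Codon 2 CGC (Arg): third position 4-fold.
Codon 3 AUC (Ile): third position 3-fold.
Codon 4 ACA (Thr): third position 4-fold.
Codon 5 CGA (Arg): third position 4-fold.
Codon 6 AAG (Lys): third position 2-fold.
Four-fold degenerate third positions: 4.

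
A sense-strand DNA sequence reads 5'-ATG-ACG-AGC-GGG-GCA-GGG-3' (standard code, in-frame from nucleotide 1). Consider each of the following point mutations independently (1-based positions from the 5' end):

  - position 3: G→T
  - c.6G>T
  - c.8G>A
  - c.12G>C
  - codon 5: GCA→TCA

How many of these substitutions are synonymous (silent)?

2

Codon 1: ATG (Met) → ATT (Ile) — missense.
Codon 2: ACG (Thr) → ACT (Thr) — synonymous.
Codon 3: AGC (Ser) → AAC (Asn) — missense.
Codon 4: GGG (Gly) → GGC (Gly) — synonymous.
Codon 5: GCA (Ala) → TCA (Ser) — missense.
Synonymous: 2 of 5.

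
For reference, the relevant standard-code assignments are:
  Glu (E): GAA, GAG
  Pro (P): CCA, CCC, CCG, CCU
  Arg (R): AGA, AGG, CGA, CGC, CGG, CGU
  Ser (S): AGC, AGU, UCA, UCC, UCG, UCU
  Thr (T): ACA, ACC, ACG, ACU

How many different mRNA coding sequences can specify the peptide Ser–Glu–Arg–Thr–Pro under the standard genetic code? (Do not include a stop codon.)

Ser: 6 codons.
Glu: 2 codons.
Arg: 6 codons.
Thr: 4 codons.
Pro: 4 codons.
6 × 2 × 6 × 4 × 4 = 1152.

1152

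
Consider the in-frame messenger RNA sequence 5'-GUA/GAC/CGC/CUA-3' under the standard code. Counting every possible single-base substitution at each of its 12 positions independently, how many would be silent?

11

Codon 1 (GUA, Val): 3 synonymous substitutions.
Codon 2 (GAC, Asp): 1 synonymous substitution.
Codon 3 (CGC, Arg): 3 synonymous substitutions.
Codon 4 (CUA, Leu): 4 synonymous substitutions.
Total: 3 + 1 + 3 + 4 = 11.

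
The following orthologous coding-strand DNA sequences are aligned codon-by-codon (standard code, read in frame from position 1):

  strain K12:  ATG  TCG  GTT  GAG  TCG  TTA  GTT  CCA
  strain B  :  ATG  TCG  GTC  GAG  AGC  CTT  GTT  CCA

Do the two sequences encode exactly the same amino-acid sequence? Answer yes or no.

yes

Codon 1: ATG Met / ATG Met — identical.
Codon 2: TCG Ser / TCG Ser — identical.
Codon 3: GTT Val / GTC Val — synonymous.
Codon 4: GAG Glu / GAG Glu — identical.
Codon 5: TCG Ser / AGC Ser — synonymous.
Codon 6: TTA Leu / CTT Leu — synonymous.
Codon 7: GTT Val / GTT Val — identical.
Codon 8: CCA Pro / CCA Pro — identical.
Nonsynonymous differences: 0 → same protein.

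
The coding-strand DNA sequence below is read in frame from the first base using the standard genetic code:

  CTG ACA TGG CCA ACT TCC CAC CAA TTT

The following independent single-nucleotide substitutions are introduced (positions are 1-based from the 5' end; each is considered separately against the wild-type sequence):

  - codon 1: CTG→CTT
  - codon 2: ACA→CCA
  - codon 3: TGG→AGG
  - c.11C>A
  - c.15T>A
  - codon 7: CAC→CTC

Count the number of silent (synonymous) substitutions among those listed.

2

Codon 1: CTG (Leu) → CTT (Leu) — synonymous.
Codon 2: ACA (Thr) → CCA (Pro) — missense.
Codon 3: TGG (Trp) → AGG (Arg) — missense.
Codon 4: CCA (Pro) → CAA (Gln) — missense.
Codon 5: ACT (Thr) → ACA (Thr) — synonymous.
Codon 7: CAC (His) → CTC (Leu) — missense.
Synonymous: 2 of 6.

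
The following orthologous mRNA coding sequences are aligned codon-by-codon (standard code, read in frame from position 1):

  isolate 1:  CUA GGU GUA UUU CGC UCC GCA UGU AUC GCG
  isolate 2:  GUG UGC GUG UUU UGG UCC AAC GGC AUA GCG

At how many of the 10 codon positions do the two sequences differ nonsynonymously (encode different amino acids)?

5

Codon 1: CUA Leu / GUG Val — nonsynonymous.
Codon 2: GGU Gly / UGC Cys — nonsynonymous.
Codon 3: GUA Val / GUG Val — synonymous.
Codon 4: UUU Phe / UUU Phe — identical.
Codon 5: CGC Arg / UGG Trp — nonsynonymous.
Codon 6: UCC Ser / UCC Ser — identical.
Codon 7: GCA Ala / AAC Asn — nonsynonymous.
Codon 8: UGU Cys / GGC Gly — nonsynonymous.
Codon 9: AUC Ile / AUA Ile — synonymous.
Codon 10: GCG Ala / GCG Ala — identical.
Nonsynonymous differences: 5.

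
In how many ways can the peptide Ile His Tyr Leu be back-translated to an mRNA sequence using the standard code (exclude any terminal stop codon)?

72

Ile: 3 codons.
His: 2 codons.
Tyr: 2 codons.
Leu: 6 codons.
3 × 2 × 2 × 6 = 72.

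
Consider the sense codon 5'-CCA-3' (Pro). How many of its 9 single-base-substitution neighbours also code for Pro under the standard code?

Position 1: none → 0 synonymous.
Position 2: none → 0 synonymous.
Position 3: CCU, CCC, CCG → 3 synonymous.
Total: 0 + 0 + 3 = 3.

3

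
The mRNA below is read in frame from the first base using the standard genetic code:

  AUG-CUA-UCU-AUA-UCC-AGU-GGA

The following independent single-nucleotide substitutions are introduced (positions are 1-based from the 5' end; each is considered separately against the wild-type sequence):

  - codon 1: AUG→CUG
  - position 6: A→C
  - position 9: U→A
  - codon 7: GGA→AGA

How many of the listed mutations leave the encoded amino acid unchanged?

Codon 1: AUG (Met) → CUG (Leu) — missense.
Codon 2: CUA (Leu) → CUC (Leu) — synonymous.
Codon 3: UCU (Ser) → UCA (Ser) — synonymous.
Codon 7: GGA (Gly) → AGA (Arg) — missense.
Synonymous: 2 of 4.

2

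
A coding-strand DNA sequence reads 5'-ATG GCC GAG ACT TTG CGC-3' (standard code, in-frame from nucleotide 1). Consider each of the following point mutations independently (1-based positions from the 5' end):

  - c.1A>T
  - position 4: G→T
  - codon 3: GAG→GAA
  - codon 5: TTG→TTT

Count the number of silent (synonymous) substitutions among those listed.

Codon 1: ATG (Met) → TTG (Leu) — missense.
Codon 2: GCC (Ala) → TCC (Ser) — missense.
Codon 3: GAG (Glu) → GAA (Glu) — synonymous.
Codon 5: TTG (Leu) → TTT (Phe) — missense.
Synonymous: 1 of 4.

1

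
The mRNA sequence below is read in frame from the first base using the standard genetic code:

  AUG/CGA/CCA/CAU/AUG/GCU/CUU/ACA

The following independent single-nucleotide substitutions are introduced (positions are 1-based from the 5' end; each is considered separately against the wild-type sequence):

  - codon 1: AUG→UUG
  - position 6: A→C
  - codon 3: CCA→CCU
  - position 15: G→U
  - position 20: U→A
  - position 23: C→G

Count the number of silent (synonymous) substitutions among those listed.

Codon 1: AUG (Met) → UUG (Leu) — missense.
Codon 2: CGA (Arg) → CGC (Arg) — synonymous.
Codon 3: CCA (Pro) → CCU (Pro) — synonymous.
Codon 5: AUG (Met) → AUU (Ile) — missense.
Codon 7: CUU (Leu) → CAU (His) — missense.
Codon 8: ACA (Thr) → AGA (Arg) — missense.
Synonymous: 2 of 6.

2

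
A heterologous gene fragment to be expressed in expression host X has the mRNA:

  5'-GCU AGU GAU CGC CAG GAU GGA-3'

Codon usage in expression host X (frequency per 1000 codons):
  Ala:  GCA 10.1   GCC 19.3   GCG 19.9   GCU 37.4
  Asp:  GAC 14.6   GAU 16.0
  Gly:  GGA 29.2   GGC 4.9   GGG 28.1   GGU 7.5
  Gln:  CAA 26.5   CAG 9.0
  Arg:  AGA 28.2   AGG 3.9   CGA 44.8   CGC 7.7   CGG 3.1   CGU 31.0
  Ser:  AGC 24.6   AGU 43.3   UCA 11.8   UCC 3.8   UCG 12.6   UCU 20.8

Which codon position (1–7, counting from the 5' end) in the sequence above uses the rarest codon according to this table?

4

Codon 1 GCU (Ala): 37.4 per 1000.
Codon 2 AGU (Ser): 43.3 per 1000.
Codon 3 GAU (Asp): 16.0 per 1000.
Codon 4 CGC (Arg): 7.7 per 1000.
Codon 5 CAG (Gln): 9.0 per 1000.
Codon 6 GAU (Asp): 16.0 per 1000.
Codon 7 GGA (Gly): 29.2 per 1000.
Lowest frequency is 7.7 at codon 4.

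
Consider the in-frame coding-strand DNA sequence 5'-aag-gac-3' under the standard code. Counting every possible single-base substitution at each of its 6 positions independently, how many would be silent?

Codon 1 (AAG, Lys): 1 synonymous substitution.
Codon 2 (GAC, Asp): 1 synonymous substitution.
Total: 1 + 1 = 2.

2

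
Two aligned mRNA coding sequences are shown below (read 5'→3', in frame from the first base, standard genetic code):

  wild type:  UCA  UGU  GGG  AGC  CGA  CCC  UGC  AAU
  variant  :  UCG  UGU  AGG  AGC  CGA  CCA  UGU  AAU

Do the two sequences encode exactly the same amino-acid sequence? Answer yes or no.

no

Codon 1: UCA Ser / UCG Ser — synonymous.
Codon 2: UGU Cys / UGU Cys — identical.
Codon 3: GGG Gly / AGG Arg — nonsynonymous.
Codon 4: AGC Ser / AGC Ser — identical.
Codon 5: CGA Arg / CGA Arg — identical.
Codon 6: CCC Pro / CCA Pro — synonymous.
Codon 7: UGC Cys / UGU Cys — synonymous.
Codon 8: AAU Asn / AAU Asn — identical.
Nonsynonymous differences: 1 → different protein.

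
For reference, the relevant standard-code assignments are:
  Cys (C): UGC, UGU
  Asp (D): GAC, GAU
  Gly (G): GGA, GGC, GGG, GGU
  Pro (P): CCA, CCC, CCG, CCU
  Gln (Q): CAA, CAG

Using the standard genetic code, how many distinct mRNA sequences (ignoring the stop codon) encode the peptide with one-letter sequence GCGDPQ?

Gly: 4 codons.
Cys: 2 codons.
Gly: 4 codons.
Asp: 2 codons.
Pro: 4 codons.
Gln: 2 codons.
4 × 2 × 4 × 2 × 4 × 2 = 512.

512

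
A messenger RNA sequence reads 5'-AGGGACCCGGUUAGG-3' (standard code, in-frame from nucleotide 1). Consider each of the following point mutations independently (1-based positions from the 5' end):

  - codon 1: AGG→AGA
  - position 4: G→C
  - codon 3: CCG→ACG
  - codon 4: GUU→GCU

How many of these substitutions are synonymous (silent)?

Codon 1: AGG (Arg) → AGA (Arg) — synonymous.
Codon 2: GAC (Asp) → CAC (His) — missense.
Codon 3: CCG (Pro) → ACG (Thr) — missense.
Codon 4: GUU (Val) → GCU (Ala) — missense.
Synonymous: 1 of 4.

1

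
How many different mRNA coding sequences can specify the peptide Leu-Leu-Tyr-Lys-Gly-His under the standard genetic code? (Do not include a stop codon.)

1152

Leu: 6 codons.
Leu: 6 codons.
Tyr: 2 codons.
Lys: 2 codons.
Gly: 4 codons.
His: 2 codons.
6 × 6 × 2 × 2 × 4 × 2 = 1152.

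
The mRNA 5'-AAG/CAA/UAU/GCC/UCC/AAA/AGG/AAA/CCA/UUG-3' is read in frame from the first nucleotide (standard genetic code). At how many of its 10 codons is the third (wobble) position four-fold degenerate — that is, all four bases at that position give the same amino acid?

3

Codon 1 AAG (Lys): third position 2-fold.
Codon 2 CAA (Gln): third position 2-fold.
Codon 3 UAU (Tyr): third position 2-fold.
Codon 4 GCC (Ala): third position 4-fold.
Codon 5 UCC (Ser): third position 4-fold.
Codon 6 AAA (Lys): third position 2-fold.
Codon 7 AGG (Arg): third position 2-fold.
Codon 8 AAA (Lys): third position 2-fold.
Codon 9 CCA (Pro): third position 4-fold.
Codon 10 UUG (Leu): third position 2-fold.
Four-fold degenerate third positions: 3.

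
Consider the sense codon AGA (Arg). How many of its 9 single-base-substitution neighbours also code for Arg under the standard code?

Position 1: CGA → 1 synonymous.
Position 2: none → 0 synonymous.
Position 3: AGG → 1 synonymous.
Total: 1 + 0 + 1 = 2.

2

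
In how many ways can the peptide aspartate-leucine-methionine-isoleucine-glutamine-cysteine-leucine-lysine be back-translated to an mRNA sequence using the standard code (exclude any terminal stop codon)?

1728

Asp: 2 codons.
Leu: 6 codons.
Met: 1 codon.
Ile: 3 codons.
Gln: 2 codons.
Cys: 2 codons.
Leu: 6 codons.
Lys: 2 codons.
2 × 6 × 1 × 3 × 2 × 2 × 6 × 2 = 1728.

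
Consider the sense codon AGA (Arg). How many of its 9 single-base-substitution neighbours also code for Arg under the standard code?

2

Position 1: CGA → 1 synonymous.
Position 2: none → 0 synonymous.
Position 3: AGG → 1 synonymous.
Total: 1 + 0 + 1 = 2.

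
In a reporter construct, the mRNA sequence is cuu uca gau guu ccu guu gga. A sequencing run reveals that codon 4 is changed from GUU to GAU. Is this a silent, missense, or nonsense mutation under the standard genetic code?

missense

Position 11 falls in codon 4: GUU → Val.
After the substitution the codon is GAU → Asp.
Val ≠ Asp, so this is a missense mutation.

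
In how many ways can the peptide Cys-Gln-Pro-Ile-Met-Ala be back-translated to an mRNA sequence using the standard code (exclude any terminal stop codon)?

Cys: 2 codons.
Gln: 2 codons.
Pro: 4 codons.
Ile: 3 codons.
Met: 1 codon.
Ala: 4 codons.
2 × 2 × 4 × 3 × 1 × 4 = 192.

192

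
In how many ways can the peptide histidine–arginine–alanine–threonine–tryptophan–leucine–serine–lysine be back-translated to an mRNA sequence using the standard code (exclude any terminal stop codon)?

His: 2 codons.
Arg: 6 codons.
Ala: 4 codons.
Thr: 4 codons.
Trp: 1 codon.
Leu: 6 codons.
Ser: 6 codons.
Lys: 2 codons.
2 × 6 × 4 × 4 × 1 × 6 × 6 × 2 = 13824.

13824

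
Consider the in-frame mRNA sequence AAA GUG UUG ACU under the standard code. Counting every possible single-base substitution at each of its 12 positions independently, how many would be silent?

9

Codon 1 (AAA, Lys): 1 synonymous substitution.
Codon 2 (GUG, Val): 3 synonymous substitutions.
Codon 3 (UUG, Leu): 2 synonymous substitutions.
Codon 4 (ACU, Thr): 3 synonymous substitutions.
Total: 1 + 3 + 2 + 3 = 9.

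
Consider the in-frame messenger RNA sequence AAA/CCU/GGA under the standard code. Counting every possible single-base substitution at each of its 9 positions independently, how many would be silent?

Codon 1 (AAA, Lys): 1 synonymous substitution.
Codon 2 (CCU, Pro): 3 synonymous substitutions.
Codon 3 (GGA, Gly): 3 synonymous substitutions.
Total: 1 + 3 + 3 = 7.

7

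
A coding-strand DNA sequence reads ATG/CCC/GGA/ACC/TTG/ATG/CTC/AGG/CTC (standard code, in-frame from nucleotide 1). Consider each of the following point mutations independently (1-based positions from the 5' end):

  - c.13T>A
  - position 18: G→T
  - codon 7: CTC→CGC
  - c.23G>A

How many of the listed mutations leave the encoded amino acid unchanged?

Codon 5: TTG (Leu) → ATG (Met) — missense.
Codon 6: ATG (Met) → ATT (Ile) — missense.
Codon 7: CTC (Leu) → CGC (Arg) — missense.
Codon 8: AGG (Arg) → AAG (Lys) — missense.
Synonymous: 0 of 4.

0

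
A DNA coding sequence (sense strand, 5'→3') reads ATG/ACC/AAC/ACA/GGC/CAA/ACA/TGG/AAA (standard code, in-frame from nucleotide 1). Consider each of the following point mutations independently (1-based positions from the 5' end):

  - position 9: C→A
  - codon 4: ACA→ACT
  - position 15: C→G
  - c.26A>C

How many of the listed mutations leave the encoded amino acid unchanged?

Codon 3: AAC (Asn) → AAA (Lys) — missense.
Codon 4: ACA (Thr) → ACT (Thr) — synonymous.
Codon 5: GGC (Gly) → GGG (Gly) — synonymous.
Codon 9: AAA (Lys) → ACA (Thr) — missense.
Synonymous: 2 of 4.

2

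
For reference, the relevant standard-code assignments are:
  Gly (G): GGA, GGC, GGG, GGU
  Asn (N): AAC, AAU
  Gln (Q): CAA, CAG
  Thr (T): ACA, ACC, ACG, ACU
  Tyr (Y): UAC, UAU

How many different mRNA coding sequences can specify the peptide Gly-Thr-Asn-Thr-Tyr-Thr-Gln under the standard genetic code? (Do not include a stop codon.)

2048

Gly: 4 codons.
Thr: 4 codons.
Asn: 2 codons.
Thr: 4 codons.
Tyr: 2 codons.
Thr: 4 codons.
Gln: 2 codons.
4 × 4 × 2 × 4 × 2 × 4 × 2 = 2048.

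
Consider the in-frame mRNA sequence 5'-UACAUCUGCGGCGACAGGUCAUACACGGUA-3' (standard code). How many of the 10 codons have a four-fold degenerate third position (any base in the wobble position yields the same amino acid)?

Codon 1 UAC (Tyr): third position 2-fold.
Codon 2 AUC (Ile): third position 3-fold.
Codon 3 UGC (Cys): third position 2-fold.
Codon 4 GGC (Gly): third position 4-fold.
Codon 5 GAC (Asp): third position 2-fold.
Codon 6 AGG (Arg): third position 2-fold.
Codon 7 UCA (Ser): third position 4-fold.
Codon 8 UAC (Tyr): third position 2-fold.
Codon 9 ACG (Thr): third position 4-fold.
Codon 10 GUA (Val): third position 4-fold.
Four-fold degenerate third positions: 4.

4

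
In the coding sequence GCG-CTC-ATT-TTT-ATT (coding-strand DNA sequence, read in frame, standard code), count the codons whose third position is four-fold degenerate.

Codon 1 GCG (Ala): third position 4-fold.
Codon 2 CTC (Leu): third position 4-fold.
Codon 3 ATT (Ile): third position 3-fold.
Codon 4 TTT (Phe): third position 2-fold.
Codon 5 ATT (Ile): third position 3-fold.
Four-fold degenerate third positions: 2.

2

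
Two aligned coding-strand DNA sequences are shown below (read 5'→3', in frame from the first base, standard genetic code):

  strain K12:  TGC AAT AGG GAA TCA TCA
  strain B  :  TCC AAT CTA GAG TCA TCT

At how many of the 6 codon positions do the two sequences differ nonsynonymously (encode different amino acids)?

2

Codon 1: TGC Cys / TCC Ser — nonsynonymous.
Codon 2: AAT Asn / AAT Asn — identical.
Codon 3: AGG Arg / CTA Leu — nonsynonymous.
Codon 4: GAA Glu / GAG Glu — synonymous.
Codon 5: TCA Ser / TCA Ser — identical.
Codon 6: TCA Ser / TCT Ser — synonymous.
Nonsynonymous differences: 2.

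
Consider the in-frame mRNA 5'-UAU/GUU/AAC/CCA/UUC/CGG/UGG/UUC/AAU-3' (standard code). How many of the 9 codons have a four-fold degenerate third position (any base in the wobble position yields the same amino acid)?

Codon 1 UAU (Tyr): third position 2-fold.
Codon 2 GUU (Val): third position 4-fold.
Codon 3 AAC (Asn): third position 2-fold.
Codon 4 CCA (Pro): third position 4-fold.
Codon 5 UUC (Phe): third position 2-fold.
Codon 6 CGG (Arg): third position 4-fold.
Codon 7 UGG (Trp): third position 1-fold.
Codon 8 UUC (Phe): third position 2-fold.
Codon 9 AAU (Asn): third position 2-fold.
Four-fold degenerate third positions: 3.

3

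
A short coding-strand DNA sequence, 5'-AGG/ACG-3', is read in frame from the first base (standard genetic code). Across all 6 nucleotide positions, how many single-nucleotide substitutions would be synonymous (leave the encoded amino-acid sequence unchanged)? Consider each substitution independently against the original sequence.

5

Codon 1 (AGG, Arg): 2 synonymous substitutions.
Codon 2 (ACG, Thr): 3 synonymous substitutions.
Total: 2 + 3 = 5.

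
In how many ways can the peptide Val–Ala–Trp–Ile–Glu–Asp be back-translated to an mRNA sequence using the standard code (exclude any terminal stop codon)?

Val: 4 codons.
Ala: 4 codons.
Trp: 1 codon.
Ile: 3 codons.
Glu: 2 codons.
Asp: 2 codons.
4 × 4 × 1 × 3 × 2 × 2 = 192.

192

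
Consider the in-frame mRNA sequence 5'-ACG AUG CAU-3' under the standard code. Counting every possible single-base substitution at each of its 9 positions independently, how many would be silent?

Codon 1 (ACG, Thr): 3 synonymous substitutions.
Codon 2 (AUG, Met): 0 synonymous substitutions.
Codon 3 (CAU, His): 1 synonymous substitution.
Total: 3 + 0 + 1 = 4.

4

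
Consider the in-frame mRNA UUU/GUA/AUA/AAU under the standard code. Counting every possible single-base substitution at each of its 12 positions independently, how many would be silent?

Codon 1 (UUU, Phe): 1 synonymous substitution.
Codon 2 (GUA, Val): 3 synonymous substitutions.
Codon 3 (AUA, Ile): 2 synonymous substitutions.
Codon 4 (AAU, Asn): 1 synonymous substitution.
Total: 1 + 3 + 2 + 1 = 7.

7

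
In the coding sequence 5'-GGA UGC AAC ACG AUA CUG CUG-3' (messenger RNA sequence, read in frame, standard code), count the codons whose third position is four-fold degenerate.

Codon 1 GGA (Gly): third position 4-fold.
Codon 2 UGC (Cys): third position 2-fold.
Codon 3 AAC (Asn): third position 2-fold.
Codon 4 ACG (Thr): third position 4-fold.
Codon 5 AUA (Ile): third position 3-fold.
Codon 6 CUG (Leu): third position 4-fold.
Codon 7 CUG (Leu): third position 4-fold.
Four-fold degenerate third positions: 4.

4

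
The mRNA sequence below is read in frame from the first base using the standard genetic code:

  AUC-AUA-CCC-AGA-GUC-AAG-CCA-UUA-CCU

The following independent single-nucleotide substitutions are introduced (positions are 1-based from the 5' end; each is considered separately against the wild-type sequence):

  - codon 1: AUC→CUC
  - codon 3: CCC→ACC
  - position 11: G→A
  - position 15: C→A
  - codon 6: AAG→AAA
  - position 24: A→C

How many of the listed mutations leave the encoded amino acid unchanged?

Codon 1: AUC (Ile) → CUC (Leu) — missense.
Codon 3: CCC (Pro) → ACC (Thr) — missense.
Codon 4: AGA (Arg) → AAA (Lys) — missense.
Codon 5: GUC (Val) → GUA (Val) — synonymous.
Codon 6: AAG (Lys) → AAA (Lys) — synonymous.
Codon 8: UUA (Leu) → UUC (Phe) — missense.
Synonymous: 2 of 6.

2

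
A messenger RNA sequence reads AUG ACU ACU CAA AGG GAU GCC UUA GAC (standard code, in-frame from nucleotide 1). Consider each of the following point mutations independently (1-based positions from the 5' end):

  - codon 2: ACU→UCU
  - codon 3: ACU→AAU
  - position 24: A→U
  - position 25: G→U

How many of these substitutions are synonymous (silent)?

Codon 2: ACU (Thr) → UCU (Ser) — missense.
Codon 3: ACU (Thr) → AAU (Asn) — missense.
Codon 8: UUA (Leu) → UUU (Phe) — missense.
Codon 9: GAC (Asp) → UAC (Tyr) — missense.
Synonymous: 0 of 4.

0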